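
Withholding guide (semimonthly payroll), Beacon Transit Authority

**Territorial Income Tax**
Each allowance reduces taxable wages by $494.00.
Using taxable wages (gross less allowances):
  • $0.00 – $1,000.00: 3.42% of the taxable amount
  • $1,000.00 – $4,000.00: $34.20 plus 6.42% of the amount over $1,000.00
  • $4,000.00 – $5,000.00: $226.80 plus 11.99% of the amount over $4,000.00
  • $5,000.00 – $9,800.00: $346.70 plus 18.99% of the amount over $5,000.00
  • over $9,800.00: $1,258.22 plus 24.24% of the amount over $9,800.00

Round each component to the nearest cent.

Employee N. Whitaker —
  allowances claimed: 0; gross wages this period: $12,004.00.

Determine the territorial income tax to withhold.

$1,792.47

Territorial Income Tax: taxable = $12,004.00
  $1,258.22 + 24.24% × ($12,004.00 − $9,800.00) = $1,258.22 + 24.24% × $2,204.00 = $1,792.47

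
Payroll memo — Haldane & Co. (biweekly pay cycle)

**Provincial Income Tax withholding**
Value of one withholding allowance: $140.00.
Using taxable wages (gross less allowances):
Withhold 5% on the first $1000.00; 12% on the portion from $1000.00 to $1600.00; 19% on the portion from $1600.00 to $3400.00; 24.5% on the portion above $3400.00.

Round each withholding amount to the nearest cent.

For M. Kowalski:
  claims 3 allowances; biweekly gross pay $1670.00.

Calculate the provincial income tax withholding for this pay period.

Provincial Income Tax: taxable = $1670.00 − 3×$140.00 = $1250.00
  $50.00 + 12% × ($1250.00 − $1000.00) = $50.00 + 12% × $250.00 = $80.00

$80.00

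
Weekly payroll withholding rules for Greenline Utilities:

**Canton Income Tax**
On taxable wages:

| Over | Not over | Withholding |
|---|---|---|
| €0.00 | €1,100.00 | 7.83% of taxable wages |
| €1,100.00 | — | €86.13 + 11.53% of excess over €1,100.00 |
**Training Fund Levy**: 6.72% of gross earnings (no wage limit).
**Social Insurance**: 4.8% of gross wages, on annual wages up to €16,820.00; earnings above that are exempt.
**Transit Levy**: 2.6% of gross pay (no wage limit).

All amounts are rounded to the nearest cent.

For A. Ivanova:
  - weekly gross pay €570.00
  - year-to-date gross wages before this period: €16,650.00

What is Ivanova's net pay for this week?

€464.09

Canton Income Tax: taxable = €570.00
  7.83% × €570.00 = €44.63
Training Fund Levy: 6.72% × €570.00 = €38.30
Social Insurance: cap €16,820.00 − YTD €16,650.00 = €170.00 subject; 4.8% × €170.00 = €8.16
Transit Levy: 2.6% × €570.00 = €14.82
Total withheld: €44.63 + €38.30 + €8.16 + €14.82 = €105.91
Net pay: €570.00 − €105.91 = €464.09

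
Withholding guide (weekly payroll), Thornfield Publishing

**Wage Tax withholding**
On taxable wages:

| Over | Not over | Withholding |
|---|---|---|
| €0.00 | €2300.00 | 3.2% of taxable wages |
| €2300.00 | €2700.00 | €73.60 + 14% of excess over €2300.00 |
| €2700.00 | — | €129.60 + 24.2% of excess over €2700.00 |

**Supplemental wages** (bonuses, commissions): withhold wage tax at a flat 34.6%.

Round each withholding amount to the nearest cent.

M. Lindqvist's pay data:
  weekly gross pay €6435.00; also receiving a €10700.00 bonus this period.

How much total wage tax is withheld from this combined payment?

Wage Tax: taxable = €6435.00
  €129.60 + 24.2% × (€6435.00 − €2700.00) = €129.60 + 24.2% × €3735.00 = €1033.47
Supplemental (34.6% flat on bonus): 34.6% × €10700.00 = €3702.20
Total wage tax: €1033.47 + €3702.20 = €4735.67

€4735.67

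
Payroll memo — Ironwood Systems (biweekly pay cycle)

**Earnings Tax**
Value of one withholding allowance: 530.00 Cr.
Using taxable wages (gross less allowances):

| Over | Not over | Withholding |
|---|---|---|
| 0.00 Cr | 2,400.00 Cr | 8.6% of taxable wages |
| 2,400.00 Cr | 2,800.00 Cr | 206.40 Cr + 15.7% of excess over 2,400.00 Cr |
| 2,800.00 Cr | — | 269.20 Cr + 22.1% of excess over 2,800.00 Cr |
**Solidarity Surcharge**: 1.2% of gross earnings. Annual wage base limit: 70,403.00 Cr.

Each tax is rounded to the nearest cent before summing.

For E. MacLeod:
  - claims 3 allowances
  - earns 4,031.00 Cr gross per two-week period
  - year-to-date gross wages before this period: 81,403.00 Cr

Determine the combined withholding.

212.84 Cr

Earnings Tax: taxable = 4,031.00 Cr − 3×530.00 Cr = 2,441.00 Cr
  206.40 Cr + 15.7% × (2,441.00 Cr − 2,400.00 Cr) = 206.40 Cr + 15.7% × 41.00 Cr = 212.84 Cr
Solidarity Surcharge: YTD 81,403.00 Cr ≥ cap 70,403.00 Cr → 0.00 Cr
Total: 212.84 Cr + 0.00 Cr = 212.84 Cr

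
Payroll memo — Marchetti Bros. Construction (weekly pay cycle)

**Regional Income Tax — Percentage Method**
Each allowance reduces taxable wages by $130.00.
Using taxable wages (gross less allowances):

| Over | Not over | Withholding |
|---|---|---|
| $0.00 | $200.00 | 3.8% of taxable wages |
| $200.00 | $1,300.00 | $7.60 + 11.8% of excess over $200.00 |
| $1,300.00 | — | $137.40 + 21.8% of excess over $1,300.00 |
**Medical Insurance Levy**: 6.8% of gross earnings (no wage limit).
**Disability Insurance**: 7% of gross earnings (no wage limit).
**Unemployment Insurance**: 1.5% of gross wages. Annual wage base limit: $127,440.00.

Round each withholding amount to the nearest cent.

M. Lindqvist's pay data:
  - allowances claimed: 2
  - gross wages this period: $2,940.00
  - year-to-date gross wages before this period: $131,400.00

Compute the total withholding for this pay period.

Regional Income Tax: taxable = $2,940.00 − 2×$130.00 = $2,680.00
  $137.40 + 21.8% × ($2,680.00 − $1,300.00) = $137.40 + 21.8% × $1,380.00 = $438.24
Medical Insurance Levy: 6.8% × $2,940.00 = $199.92
Disability Insurance: 7% × $2,940.00 = $205.80
Unemployment Insurance: YTD $131,400.00 ≥ cap $127,440.00 → $0.00
Total: $438.24 + $199.92 + $205.80 + $0.00 = $843.96

$843.96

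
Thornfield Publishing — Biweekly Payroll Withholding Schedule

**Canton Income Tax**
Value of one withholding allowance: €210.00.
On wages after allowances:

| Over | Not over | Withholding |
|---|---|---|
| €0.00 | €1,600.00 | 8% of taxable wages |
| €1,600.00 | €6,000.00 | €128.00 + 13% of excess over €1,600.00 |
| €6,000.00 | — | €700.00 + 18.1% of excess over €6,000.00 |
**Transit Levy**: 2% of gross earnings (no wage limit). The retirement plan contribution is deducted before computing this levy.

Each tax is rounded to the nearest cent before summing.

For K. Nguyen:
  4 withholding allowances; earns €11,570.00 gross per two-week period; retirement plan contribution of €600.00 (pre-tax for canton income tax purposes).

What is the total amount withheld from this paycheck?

Canton Income Tax: taxable = €11,570.00 − €600.00 − 4×€210.00 = €10,130.00
  €700.00 + 18.1% × (€10,130.00 − €6,000.00) = €700.00 + 18.1% × €4,130.00 = €1,447.53
Transit Levy: 2% × €10,970.00 = €219.40
Total: €1,447.53 + €219.40 = €1,666.93

€1,666.93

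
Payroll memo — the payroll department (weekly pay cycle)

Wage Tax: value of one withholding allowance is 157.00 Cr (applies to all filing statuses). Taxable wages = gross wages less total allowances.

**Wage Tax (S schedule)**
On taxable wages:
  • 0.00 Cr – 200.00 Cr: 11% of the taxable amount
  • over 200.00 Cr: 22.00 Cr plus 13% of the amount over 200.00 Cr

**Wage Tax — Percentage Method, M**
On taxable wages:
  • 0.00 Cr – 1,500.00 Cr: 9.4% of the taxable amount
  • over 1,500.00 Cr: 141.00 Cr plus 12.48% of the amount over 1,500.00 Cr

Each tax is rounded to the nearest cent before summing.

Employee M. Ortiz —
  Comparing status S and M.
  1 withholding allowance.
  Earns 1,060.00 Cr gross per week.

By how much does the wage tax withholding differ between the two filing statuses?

28.51 Cr

Wage Tax (S): taxable = 1,060.00 Cr − 1×157.00 Cr = 903.00 Cr
  22.00 Cr + 13% × (903.00 Cr − 200.00 Cr) = 22.00 Cr + 13% × 703.00 Cr = 113.39 Cr
Wage Tax (M): taxable = 1,060.00 Cr − 1×157.00 Cr = 903.00 Cr
  9.4% × 903.00 Cr = 84.88 Cr
Difference: |113.39 Cr − 84.88 Cr| = 28.51 Cr (higher under S)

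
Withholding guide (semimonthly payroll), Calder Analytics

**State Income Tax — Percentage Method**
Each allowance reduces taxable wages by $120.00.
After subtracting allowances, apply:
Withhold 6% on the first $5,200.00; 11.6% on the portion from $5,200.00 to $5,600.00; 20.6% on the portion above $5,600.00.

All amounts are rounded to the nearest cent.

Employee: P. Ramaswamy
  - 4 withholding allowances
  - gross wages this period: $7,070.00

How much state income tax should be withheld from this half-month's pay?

State Income Tax: taxable = $7,070.00 − 4×$120.00 = $6,590.00
  $358.40 + 20.6% × ($6,590.00 − $5,600.00) = $358.40 + 20.6% × $990.00 = $562.34

$562.34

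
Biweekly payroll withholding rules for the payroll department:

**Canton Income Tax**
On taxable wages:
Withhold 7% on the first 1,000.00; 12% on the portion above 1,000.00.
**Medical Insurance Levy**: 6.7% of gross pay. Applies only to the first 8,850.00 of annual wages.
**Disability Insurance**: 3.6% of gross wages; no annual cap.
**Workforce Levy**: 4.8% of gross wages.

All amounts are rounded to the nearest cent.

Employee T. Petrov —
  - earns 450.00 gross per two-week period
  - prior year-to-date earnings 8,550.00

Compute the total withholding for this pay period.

Canton Income Tax: taxable = 450.00
  7% × 450.00 = 31.50
Medical Insurance Levy: cap 8,850.00 − YTD 8,550.00 = 300.00 subject; 6.7% × 300.00 = 20.10
Disability Insurance: 3.6% × 450.00 = 16.20
Workforce Levy: 4.8% × 450.00 = 21.60
Total: 31.50 + 20.10 + 16.20 + 21.60 = 89.40

89.40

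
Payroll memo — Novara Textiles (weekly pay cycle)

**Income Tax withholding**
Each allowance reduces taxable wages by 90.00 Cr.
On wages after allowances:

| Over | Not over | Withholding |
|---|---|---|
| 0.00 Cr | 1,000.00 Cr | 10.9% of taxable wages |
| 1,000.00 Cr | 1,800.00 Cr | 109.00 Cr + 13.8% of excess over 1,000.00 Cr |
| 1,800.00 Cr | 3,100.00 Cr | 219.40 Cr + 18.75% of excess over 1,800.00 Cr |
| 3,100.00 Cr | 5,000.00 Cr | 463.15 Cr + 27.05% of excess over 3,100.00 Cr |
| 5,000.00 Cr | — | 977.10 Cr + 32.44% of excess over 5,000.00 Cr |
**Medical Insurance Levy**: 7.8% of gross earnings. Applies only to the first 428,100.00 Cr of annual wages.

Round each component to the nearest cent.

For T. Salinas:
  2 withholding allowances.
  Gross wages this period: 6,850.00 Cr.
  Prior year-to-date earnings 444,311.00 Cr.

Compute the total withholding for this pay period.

Income Tax: taxable = 6,850.00 Cr − 2×90.00 Cr = 6,670.00 Cr
  977.10 Cr + 32.44% × (6,670.00 Cr − 5,000.00 Cr) = 977.10 Cr + 32.44% × 1,670.00 Cr = 1,518.85 Cr
Medical Insurance Levy: YTD 444,311.00 Cr ≥ cap 428,100.00 Cr → 0.00 Cr
Total: 1,518.85 Cr + 0.00 Cr = 1,518.85 Cr

1,518.85 Cr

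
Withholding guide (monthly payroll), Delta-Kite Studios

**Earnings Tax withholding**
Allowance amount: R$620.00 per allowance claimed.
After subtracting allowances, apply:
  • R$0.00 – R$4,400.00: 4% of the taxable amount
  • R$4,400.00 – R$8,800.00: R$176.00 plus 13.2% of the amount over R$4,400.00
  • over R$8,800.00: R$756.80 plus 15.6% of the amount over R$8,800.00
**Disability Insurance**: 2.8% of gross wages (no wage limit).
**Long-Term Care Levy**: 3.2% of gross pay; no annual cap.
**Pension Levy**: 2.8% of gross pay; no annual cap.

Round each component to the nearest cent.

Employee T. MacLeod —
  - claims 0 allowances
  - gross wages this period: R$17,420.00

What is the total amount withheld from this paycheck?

Earnings Tax: taxable = R$17,420.00
  R$756.80 + 15.6% × (R$17,420.00 − R$8,800.00) = R$756.80 + 15.6% × R$8,620.00 = R$2,101.52
Disability Insurance: 2.8% × R$17,420.00 = R$487.76
Long-Term Care Levy: 3.2% × R$17,420.00 = R$557.44
Pension Levy: 2.8% × R$17,420.00 = R$487.76
Total: R$2,101.52 + R$487.76 + R$557.44 + R$487.76 = R$3,634.48

R$3,634.48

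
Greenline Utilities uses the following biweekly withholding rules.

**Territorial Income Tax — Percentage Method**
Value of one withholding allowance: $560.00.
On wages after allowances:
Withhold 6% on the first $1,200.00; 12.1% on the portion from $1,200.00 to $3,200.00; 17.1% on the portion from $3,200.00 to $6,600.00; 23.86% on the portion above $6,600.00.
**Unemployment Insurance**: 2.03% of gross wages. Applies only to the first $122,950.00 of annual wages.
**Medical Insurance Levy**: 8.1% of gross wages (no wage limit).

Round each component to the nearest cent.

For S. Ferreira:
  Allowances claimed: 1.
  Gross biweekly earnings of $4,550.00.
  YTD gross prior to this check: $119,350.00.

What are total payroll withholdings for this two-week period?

$890.72

Territorial Income Tax: taxable = $4,550.00 − 1×$560.00 = $3,990.00
  $314.00 + 17.1% × ($3,990.00 − $3,200.00) = $314.00 + 17.1% × $790.00 = $449.09
Unemployment Insurance: cap $122,950.00 − YTD $119,350.00 = $3,600.00 subject; 2.03% × $3,600.00 = $73.08
Medical Insurance Levy: 8.1% × $4,550.00 = $368.55
Total: $449.09 + $73.08 + $368.55 = $890.72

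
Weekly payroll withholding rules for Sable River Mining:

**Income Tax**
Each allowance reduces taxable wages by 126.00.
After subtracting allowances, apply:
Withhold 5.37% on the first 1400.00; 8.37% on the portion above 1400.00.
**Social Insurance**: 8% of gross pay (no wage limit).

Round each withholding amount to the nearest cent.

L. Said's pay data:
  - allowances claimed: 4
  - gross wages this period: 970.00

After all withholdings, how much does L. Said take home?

Income Tax: taxable = 970.00 − 4×126.00 = 466.00
  5.37% × 466.00 = 25.02
Social Insurance: 8% × 970.00 = 77.60
Total withheld: 25.02 + 77.60 = 102.62
Net pay: 970.00 − 102.62 = 867.38

867.38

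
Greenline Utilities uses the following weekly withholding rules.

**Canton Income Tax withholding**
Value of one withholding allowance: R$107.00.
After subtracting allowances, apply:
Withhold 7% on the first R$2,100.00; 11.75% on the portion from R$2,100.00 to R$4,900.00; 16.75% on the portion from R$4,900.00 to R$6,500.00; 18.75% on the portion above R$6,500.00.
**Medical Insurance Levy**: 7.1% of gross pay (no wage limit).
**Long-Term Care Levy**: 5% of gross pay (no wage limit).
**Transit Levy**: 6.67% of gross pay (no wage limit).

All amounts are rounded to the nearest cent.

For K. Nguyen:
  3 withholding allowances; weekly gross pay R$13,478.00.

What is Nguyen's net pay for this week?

Canton Income Tax: taxable = R$13,478.00 − 3×R$107.00 = R$13,157.00
  R$744.00 + 18.75% × (R$13,157.00 − R$6,500.00) = R$744.00 + 18.75% × R$6,657.00 = R$1,992.19
Medical Insurance Levy: 7.1% × R$13,478.00 = R$956.94
Long-Term Care Levy: 5% × R$13,478.00 = R$673.90
Transit Levy: 6.67% × R$13,478.00 = R$898.98
Total withheld: R$1,992.19 + R$956.94 + R$673.90 + R$898.98 = R$4,522.01
Net pay: R$13,478.00 − R$4,522.01 = R$8,955.99

R$8,955.99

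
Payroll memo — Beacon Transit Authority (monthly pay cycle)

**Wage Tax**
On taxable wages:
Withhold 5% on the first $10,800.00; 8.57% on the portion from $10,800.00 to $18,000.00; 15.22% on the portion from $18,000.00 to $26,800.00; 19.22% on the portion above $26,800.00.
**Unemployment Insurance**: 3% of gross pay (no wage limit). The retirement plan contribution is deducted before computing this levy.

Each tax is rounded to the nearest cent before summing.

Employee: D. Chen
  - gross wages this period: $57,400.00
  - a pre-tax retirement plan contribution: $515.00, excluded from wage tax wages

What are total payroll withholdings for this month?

Wage Tax: taxable = $57,400.00 − $515.00 = $56,885.00
  $2,496.40 + 19.22% × ($56,885.00 − $26,800.00) = $2,496.40 + 19.22% × $30,085.00 = $8,278.74
Unemployment Insurance: 3% × $56,885.00 = $1,706.55
Total: $8,278.74 + $1,706.55 = $9,985.29

$9,985.29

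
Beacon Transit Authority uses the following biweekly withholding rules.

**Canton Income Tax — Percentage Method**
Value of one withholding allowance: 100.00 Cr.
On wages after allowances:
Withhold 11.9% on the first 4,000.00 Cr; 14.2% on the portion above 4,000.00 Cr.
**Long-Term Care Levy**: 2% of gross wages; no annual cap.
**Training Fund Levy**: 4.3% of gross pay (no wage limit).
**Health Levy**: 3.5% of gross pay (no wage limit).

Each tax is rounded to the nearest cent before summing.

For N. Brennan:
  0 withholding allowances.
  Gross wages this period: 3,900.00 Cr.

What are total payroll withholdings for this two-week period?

846.30 Cr

Canton Income Tax: taxable = 3,900.00 Cr
  11.9% × 3,900.00 Cr = 464.10 Cr
Long-Term Care Levy: 2% × 3,900.00 Cr = 78.00 Cr
Training Fund Levy: 4.3% × 3,900.00 Cr = 167.70 Cr
Health Levy: 3.5% × 3,900.00 Cr = 136.50 Cr
Total: 464.10 Cr + 78.00 Cr + 167.70 Cr + 136.50 Cr = 846.30 Cr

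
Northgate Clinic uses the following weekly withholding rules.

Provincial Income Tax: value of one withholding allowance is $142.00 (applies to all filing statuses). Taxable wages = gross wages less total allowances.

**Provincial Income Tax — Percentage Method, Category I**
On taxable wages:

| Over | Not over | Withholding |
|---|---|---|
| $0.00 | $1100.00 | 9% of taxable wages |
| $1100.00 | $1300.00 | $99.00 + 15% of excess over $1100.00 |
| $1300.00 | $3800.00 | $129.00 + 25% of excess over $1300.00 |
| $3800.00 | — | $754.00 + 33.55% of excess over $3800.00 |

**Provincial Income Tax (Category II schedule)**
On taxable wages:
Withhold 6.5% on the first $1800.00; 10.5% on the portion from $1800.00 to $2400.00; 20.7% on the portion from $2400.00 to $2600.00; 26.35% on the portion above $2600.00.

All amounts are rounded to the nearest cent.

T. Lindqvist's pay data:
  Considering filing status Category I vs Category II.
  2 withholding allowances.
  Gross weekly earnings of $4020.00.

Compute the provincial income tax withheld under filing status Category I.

$738.00

Provincial Income Tax (Category I): taxable = $4020.00 − 2×$142.00 = $3736.00
  $129.00 + 25% × ($3736.00 − $1300.00) = $129.00 + 25% × $2436.00 = $738.00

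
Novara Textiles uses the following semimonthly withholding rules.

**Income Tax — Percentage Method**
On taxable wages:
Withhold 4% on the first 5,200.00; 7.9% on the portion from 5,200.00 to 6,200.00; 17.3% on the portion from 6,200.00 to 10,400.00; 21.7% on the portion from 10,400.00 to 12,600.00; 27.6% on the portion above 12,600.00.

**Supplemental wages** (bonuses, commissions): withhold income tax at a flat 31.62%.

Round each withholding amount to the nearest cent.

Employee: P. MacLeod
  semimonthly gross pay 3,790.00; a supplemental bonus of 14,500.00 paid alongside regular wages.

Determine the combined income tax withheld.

Income Tax: taxable = 3,790.00
  4% × 3,790.00 = 151.60
Supplemental (31.62% flat on bonus): 31.62% × 14,500.00 = 4,584.90
Total income tax: 151.60 + 4,584.90 = 4,736.50

4,736.50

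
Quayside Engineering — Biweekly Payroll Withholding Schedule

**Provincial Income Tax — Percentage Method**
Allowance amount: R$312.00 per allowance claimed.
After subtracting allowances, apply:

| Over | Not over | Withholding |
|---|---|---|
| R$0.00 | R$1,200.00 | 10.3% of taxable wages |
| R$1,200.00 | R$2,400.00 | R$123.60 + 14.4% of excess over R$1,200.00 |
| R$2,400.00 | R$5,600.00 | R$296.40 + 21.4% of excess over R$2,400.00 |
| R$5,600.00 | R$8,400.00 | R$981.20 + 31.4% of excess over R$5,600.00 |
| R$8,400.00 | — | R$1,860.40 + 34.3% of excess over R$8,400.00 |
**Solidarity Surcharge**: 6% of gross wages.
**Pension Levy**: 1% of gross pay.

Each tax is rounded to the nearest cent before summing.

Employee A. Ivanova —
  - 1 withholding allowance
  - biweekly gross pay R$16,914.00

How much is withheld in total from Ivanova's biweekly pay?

Provincial Income Tax: taxable = R$16,914.00 − 1×R$312.00 = R$16,602.00
  R$1,860.40 + 34.3% × (R$16,602.00 − R$8,400.00) = R$1,860.40 + 34.3% × R$8,202.00 = R$4,673.69
Solidarity Surcharge: 6% × R$16,914.00 = R$1,014.84
Pension Levy: 1% × R$16,914.00 = R$169.14
Total: R$4,673.69 + R$1,014.84 + R$169.14 = R$5,857.67

R$5,857.67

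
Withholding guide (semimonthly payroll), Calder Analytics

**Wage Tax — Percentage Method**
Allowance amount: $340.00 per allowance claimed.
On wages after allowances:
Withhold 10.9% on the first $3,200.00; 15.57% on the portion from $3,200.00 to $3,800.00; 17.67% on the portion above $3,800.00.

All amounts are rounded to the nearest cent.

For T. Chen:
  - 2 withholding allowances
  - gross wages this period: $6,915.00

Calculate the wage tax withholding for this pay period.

$872.48

Wage Tax: taxable = $6,915.00 − 2×$340.00 = $6,235.00
  $442.22 + 17.67% × ($6,235.00 − $3,800.00) = $442.22 + 17.67% × $2,435.00 = $872.48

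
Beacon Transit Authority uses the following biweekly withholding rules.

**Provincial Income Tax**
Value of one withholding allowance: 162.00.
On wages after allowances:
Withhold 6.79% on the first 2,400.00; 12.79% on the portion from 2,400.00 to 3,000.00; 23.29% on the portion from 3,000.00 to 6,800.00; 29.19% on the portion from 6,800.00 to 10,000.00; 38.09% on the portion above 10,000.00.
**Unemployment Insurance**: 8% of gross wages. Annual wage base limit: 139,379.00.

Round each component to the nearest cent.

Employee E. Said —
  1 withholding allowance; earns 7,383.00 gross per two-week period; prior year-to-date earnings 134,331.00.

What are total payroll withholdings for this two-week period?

1,651.45

Provincial Income Tax: taxable = 7,383.00 − 1×162.00 = 7,221.00
  1,124.72 + 29.19% × (7,221.00 − 6,800.00) = 1,124.72 + 29.19% × 421.00 = 1,247.61
Unemployment Insurance: cap 139,379.00 − YTD 134,331.00 = 5,048.00 subject; 8% × 5,048.00 = 403.84
Total: 1,247.61 + 403.84 = 1,651.45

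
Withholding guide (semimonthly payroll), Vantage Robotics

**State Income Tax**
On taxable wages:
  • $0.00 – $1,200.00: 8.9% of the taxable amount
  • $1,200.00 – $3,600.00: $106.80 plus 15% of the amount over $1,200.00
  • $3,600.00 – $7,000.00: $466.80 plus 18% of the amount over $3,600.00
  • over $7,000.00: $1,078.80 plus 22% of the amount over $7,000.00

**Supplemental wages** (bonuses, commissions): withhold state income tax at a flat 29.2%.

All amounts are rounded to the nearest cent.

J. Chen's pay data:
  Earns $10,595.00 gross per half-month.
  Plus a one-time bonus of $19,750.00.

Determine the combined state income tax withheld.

State Income Tax: taxable = $10,595.00
  $1,078.80 + 22% × ($10,595.00 − $7,000.00) = $1,078.80 + 22% × $3,595.00 = $1,869.70
Supplemental (29.2% flat on bonus): 29.2% × $19,750.00 = $5,767.00
Total state income tax: $1,869.70 + $5,767.00 = $7,636.70

$7,636.70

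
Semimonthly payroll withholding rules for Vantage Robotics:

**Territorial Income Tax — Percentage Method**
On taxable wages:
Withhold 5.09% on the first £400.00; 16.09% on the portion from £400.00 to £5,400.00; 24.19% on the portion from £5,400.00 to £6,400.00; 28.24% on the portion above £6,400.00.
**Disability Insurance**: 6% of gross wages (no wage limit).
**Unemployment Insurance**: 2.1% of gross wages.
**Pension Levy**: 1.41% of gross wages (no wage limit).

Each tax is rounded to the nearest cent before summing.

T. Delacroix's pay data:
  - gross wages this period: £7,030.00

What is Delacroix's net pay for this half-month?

£5,116.78

Territorial Income Tax: taxable = £7,030.00
  £1,066.76 + 28.24% × (£7,030.00 − £6,400.00) = £1,066.76 + 28.24% × £630.00 = £1,244.67
Disability Insurance: 6% × £7,030.00 = £421.80
Unemployment Insurance: 2.1% × £7,030.00 = £147.63
Pension Levy: 1.41% × £7,030.00 = £99.12
Total withheld: £1,244.67 + £421.80 + £147.63 + £99.12 = £1,913.22
Net pay: £7,030.00 − £1,913.22 = £5,116.78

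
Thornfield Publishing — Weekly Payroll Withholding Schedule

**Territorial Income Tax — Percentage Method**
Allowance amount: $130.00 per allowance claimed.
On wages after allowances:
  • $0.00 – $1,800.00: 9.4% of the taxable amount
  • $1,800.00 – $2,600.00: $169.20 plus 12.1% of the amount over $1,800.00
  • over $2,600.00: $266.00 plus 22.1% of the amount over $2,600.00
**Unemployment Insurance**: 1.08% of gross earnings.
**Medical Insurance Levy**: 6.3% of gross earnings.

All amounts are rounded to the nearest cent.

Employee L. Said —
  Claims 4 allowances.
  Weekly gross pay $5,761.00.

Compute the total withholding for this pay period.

Territorial Income Tax: taxable = $5,761.00 − 4×$130.00 = $5,241.00
  $266.00 + 22.1% × ($5,241.00 − $2,600.00) = $266.00 + 22.1% × $2,641.00 = $849.66
Unemployment Insurance: 1.08% × $5,761.00 = $62.22
Medical Insurance Levy: 6.3% × $5,761.00 = $362.94
Total: $849.66 + $62.22 + $362.94 = $1,274.82

$1,274.82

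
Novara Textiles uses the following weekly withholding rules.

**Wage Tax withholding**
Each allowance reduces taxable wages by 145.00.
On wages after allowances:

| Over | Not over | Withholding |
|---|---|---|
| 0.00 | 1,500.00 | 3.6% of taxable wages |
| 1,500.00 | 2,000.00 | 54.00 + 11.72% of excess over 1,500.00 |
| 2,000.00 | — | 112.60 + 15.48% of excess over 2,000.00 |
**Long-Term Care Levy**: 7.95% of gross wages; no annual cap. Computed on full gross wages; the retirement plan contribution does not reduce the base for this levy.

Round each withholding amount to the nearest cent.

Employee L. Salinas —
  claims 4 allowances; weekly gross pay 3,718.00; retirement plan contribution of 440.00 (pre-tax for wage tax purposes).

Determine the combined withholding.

516.23

Wage Tax: taxable = 3,718.00 − 440.00 − 4×145.00 = 2,698.00
  112.60 + 15.48% × (2,698.00 − 2,000.00) = 112.60 + 15.48% × 698.00 = 220.65
Long-Term Care Levy: 7.95% × 3,718.00 = 295.58
Total: 220.65 + 295.58 = 516.23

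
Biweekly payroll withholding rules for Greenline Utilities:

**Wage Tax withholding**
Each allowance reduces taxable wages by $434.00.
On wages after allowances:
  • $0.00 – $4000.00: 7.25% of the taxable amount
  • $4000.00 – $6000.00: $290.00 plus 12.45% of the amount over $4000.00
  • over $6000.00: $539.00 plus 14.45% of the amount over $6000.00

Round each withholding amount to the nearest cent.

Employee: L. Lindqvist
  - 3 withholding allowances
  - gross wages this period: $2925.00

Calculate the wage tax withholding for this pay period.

$117.67

Wage Tax: taxable = $2925.00 − 3×$434.00 = $1623.00
  7.25% × $1623.00 = $117.67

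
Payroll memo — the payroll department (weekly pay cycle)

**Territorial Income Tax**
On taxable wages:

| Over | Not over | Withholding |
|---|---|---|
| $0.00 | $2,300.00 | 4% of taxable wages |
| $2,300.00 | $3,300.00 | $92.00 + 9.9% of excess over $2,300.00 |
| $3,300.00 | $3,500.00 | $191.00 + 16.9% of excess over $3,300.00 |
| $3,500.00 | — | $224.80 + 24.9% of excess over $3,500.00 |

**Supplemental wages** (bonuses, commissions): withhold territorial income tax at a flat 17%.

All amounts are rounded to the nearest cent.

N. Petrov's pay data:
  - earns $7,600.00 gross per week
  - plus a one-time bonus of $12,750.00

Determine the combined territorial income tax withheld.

$3,413.20

Territorial Income Tax: taxable = $7,600.00
  $224.80 + 24.9% × ($7,600.00 − $3,500.00) = $224.80 + 24.9% × $4,100.00 = $1,245.70
Supplemental (17% flat on bonus): 17% × $12,750.00 = $2,167.50
Total territorial income tax: $1,245.70 + $2,167.50 = $3,413.20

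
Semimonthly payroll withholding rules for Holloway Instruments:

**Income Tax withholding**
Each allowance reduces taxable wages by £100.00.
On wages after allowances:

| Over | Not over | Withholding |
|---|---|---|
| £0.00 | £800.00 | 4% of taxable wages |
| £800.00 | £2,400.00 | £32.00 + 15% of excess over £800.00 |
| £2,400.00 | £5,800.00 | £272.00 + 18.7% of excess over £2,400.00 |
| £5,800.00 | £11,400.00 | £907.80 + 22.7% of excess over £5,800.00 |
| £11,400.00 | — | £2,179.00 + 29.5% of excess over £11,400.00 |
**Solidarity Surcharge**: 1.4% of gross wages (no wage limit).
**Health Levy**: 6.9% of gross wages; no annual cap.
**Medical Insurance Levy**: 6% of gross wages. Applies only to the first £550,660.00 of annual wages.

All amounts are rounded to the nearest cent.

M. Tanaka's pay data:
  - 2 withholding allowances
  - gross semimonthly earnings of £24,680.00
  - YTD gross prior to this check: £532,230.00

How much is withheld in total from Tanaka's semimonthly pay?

£9,191.84

Income Tax: taxable = £24,680.00 − 2×£100.00 = £24,480.00
  £2,179.00 + 29.5% × (£24,480.00 − £11,400.00) = £2,179.00 + 29.5% × £13,080.00 = £6,037.60
Solidarity Surcharge: 1.4% × £24,680.00 = £345.52
Health Levy: 6.9% × £24,680.00 = £1,702.92
Medical Insurance Levy: cap £550,660.00 − YTD £532,230.00 = £18,430.00 subject; 6% × £18,430.00 = £1,105.80
Total: £6,037.60 + £345.52 + £1,702.92 + £1,105.80 = £9,191.84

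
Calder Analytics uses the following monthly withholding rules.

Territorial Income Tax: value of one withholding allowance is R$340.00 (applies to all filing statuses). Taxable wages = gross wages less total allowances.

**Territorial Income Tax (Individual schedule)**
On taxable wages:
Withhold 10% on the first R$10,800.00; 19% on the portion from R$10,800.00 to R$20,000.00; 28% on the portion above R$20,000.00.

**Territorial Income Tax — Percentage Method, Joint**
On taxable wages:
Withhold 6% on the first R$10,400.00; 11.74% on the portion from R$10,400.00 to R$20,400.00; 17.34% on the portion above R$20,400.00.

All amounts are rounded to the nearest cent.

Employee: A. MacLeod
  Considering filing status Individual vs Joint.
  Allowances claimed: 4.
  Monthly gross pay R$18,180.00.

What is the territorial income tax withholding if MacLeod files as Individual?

R$2,223.80

Territorial Income Tax (Individual): taxable = R$18,180.00 − 4×R$340.00 = R$16,820.00
  R$1,080.00 + 19% × (R$16,820.00 − R$10,800.00) = R$1,080.00 + 19% × R$6,020.00 = R$2,223.80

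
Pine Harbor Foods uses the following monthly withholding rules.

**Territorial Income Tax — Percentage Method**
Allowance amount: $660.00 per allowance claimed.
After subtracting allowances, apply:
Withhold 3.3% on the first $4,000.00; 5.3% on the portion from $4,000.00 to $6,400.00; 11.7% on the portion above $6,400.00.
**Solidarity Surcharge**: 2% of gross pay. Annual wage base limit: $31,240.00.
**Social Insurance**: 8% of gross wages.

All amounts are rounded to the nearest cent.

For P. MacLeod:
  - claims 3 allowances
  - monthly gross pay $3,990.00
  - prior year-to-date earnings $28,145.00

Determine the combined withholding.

Territorial Income Tax: taxable = $3,990.00 − 3×$660.00 = $2,010.00
  3.3% × $2,010.00 = $66.33
Solidarity Surcharge: cap $31,240.00 − YTD $28,145.00 = $3,095.00 subject; 2% × $3,095.00 = $61.90
Social Insurance: 8% × $3,990.00 = $319.20
Total: $66.33 + $61.90 + $319.20 = $447.43

$447.43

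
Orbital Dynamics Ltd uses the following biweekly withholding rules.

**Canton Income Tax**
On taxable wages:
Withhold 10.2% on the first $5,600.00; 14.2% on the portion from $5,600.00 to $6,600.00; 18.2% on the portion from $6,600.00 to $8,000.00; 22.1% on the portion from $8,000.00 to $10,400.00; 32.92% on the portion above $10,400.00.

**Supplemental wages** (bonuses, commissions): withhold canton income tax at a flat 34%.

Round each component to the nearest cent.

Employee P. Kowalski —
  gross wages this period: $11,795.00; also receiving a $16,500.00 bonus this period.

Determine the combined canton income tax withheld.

Canton Income Tax: taxable = $11,795.00
  $1,498.40 + 32.92% × ($11,795.00 − $10,400.00) = $1,498.40 + 32.92% × $1,395.00 = $1,957.63
Supplemental (34% flat on bonus): 34% × $16,500.00 = $5,610.00
Total canton income tax: $1,957.63 + $5,610.00 = $7,567.63

$7,567.63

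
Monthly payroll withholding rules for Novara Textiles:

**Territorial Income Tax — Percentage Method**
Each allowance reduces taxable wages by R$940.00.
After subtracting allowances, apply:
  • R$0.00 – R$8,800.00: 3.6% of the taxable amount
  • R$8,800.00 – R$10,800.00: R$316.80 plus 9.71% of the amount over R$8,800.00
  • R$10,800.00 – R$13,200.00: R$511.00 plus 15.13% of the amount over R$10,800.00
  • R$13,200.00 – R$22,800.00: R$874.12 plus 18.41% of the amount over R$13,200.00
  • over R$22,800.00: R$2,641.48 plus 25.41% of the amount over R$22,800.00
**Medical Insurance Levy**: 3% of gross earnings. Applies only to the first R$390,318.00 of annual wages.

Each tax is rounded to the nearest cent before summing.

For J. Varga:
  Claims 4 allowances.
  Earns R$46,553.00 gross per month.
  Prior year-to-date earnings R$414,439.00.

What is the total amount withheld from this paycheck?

Territorial Income Tax: taxable = R$46,553.00 − 4×R$940.00 = R$42,793.00
  R$2,641.48 + 25.41% × (R$42,793.00 − R$22,800.00) = R$2,641.48 + 25.41% × R$19,993.00 = R$7,721.70
Medical Insurance Levy: YTD R$414,439.00 ≥ cap R$390,318.00 → R$0.00
Total: R$7,721.70 + R$0.00 = R$7,721.70

R$7,721.70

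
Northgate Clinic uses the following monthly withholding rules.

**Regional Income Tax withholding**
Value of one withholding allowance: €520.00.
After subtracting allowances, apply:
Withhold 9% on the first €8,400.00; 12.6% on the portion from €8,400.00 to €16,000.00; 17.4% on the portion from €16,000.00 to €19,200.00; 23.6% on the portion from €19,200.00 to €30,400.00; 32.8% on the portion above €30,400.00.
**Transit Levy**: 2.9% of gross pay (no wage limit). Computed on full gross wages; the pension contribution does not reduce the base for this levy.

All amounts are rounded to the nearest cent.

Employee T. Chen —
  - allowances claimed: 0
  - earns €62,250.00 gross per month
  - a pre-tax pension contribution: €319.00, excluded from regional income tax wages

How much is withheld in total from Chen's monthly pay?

Regional Income Tax: taxable = €62,250.00 − €319.00 = €61,931.00
  €4,913.60 + 32.8% × (€61,931.00 − €30,400.00) = €4,913.60 + 32.8% × €31,531.00 = €15,255.77
Transit Levy: 2.9% × €62,250.00 = €1,805.25
Total: €15,255.77 + €1,805.25 = €17,061.02

€17,061.02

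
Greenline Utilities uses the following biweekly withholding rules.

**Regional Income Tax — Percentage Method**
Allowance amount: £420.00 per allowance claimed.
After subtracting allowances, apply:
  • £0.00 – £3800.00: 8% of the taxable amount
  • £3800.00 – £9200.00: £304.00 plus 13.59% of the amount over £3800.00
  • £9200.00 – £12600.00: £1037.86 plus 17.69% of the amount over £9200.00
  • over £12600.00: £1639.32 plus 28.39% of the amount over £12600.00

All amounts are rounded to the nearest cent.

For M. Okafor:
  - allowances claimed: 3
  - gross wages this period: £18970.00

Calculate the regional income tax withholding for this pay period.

Regional Income Tax: taxable = £18970.00 − 3×£420.00 = £17710.00
  £1639.32 + 28.39% × (£17710.00 − £12600.00) = £1639.32 + 28.39% × £5110.00 = £3090.05

£3090.05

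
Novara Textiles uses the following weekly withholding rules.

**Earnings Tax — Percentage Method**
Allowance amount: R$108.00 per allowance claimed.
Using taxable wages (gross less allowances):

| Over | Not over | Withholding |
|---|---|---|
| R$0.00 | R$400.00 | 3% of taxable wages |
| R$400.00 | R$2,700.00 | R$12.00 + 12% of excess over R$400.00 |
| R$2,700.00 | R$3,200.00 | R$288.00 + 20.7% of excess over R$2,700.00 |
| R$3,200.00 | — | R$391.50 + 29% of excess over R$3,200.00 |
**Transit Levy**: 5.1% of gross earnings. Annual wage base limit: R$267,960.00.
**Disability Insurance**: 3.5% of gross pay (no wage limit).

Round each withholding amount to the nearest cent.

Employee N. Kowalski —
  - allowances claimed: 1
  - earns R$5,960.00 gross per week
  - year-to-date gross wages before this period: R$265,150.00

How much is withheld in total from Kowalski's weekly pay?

Earnings Tax: taxable = R$5,960.00 − 1×R$108.00 = R$5,852.00
  R$391.50 + 29% × (R$5,852.00 − R$3,200.00) = R$391.50 + 29% × R$2,652.00 = R$1,160.58
Transit Levy: cap R$267,960.00 − YTD R$265,150.00 = R$2,810.00 subject; 5.1% × R$2,810.00 = R$143.31
Disability Insurance: 3.5% × R$5,960.00 = R$208.60
Total: R$1,160.58 + R$143.31 + R$208.60 = R$1,512.49

R$1,512.49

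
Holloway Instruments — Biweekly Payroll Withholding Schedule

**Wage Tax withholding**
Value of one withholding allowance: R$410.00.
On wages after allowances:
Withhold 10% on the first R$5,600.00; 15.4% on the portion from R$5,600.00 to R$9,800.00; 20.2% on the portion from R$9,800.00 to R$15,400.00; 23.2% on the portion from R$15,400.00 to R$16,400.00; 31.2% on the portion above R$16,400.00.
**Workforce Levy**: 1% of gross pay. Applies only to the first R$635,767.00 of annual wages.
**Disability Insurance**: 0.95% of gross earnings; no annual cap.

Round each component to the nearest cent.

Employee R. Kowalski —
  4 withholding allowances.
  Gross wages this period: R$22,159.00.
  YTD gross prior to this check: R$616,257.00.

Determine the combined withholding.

R$4,260.74

Wage Tax: taxable = R$22,159.00 − 4×R$410.00 = R$20,519.00
  R$2,570.00 + 31.2% × (R$20,519.00 − R$16,400.00) = R$2,570.00 + 31.2% × R$4,119.00 = R$3,855.13
Workforce Levy: cap R$635,767.00 − YTD R$616,257.00 = R$19,510.00 subject; 1% × R$19,510.00 = R$195.10
Disability Insurance: 0.95% × R$22,159.00 = R$210.51
Total: R$3,855.13 + R$195.10 + R$210.51 = R$4,260.74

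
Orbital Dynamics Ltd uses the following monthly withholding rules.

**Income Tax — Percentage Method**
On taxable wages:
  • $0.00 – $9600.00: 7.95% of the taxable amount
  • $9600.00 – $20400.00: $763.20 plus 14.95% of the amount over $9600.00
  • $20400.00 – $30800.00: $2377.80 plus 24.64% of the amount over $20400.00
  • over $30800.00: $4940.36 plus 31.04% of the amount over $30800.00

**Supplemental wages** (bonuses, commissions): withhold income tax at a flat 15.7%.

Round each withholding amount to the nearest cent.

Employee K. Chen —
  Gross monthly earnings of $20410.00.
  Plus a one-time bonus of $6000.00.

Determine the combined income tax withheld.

$3322.26

Income Tax: taxable = $20410.00
  $2377.80 + 24.64% × ($20410.00 − $20400.00) = $2377.80 + 24.64% × $10.00 = $2380.26
Supplemental (15.7% flat on bonus): 15.7% × $6000.00 = $942.00
Total income tax: $2380.26 + $942.00 = $3322.26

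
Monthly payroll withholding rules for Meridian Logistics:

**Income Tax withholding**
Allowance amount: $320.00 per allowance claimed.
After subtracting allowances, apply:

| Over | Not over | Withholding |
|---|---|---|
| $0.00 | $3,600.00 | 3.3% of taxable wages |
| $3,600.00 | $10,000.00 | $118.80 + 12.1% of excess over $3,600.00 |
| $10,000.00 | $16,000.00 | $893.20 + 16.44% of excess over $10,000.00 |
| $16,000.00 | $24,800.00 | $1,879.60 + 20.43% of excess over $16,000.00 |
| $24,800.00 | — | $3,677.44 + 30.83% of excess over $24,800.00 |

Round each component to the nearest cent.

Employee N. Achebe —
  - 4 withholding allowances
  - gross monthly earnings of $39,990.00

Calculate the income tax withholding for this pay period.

$7,965.89

Income Tax: taxable = $39,990.00 − 4×$320.00 = $38,710.00
  $3,677.44 + 30.83% × ($38,710.00 − $24,800.00) = $3,677.44 + 30.83% × $13,910.00 = $7,965.89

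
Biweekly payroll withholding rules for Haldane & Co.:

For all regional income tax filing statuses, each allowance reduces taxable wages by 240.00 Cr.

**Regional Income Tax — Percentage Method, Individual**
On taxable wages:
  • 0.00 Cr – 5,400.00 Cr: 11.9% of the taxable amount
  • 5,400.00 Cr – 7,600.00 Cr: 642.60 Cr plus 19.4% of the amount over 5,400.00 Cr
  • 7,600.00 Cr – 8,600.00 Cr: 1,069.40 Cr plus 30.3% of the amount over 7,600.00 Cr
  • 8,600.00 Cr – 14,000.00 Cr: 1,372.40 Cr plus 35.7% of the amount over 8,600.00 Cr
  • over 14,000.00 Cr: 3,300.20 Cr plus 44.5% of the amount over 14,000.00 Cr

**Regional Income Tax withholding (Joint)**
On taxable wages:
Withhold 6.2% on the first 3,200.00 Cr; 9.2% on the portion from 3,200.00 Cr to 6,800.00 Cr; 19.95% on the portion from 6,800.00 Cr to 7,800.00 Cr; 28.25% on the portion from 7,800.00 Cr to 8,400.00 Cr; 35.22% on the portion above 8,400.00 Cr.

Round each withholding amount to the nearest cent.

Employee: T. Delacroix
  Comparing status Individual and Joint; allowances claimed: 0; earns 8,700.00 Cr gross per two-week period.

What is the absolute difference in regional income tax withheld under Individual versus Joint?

Regional Income Tax (Individual): taxable = 8,700.00 Cr
  1,372.40 Cr + 35.7% × (8,700.00 Cr − 8,600.00 Cr) = 1,372.40 Cr + 35.7% × 100.00 Cr = 1,408.10 Cr
Regional Income Tax (Joint): taxable = 8,700.00 Cr
  898.60 Cr + 35.22% × (8,700.00 Cr − 8,400.00 Cr) = 898.60 Cr + 35.22% × 300.00 Cr = 1,004.26 Cr
Difference: |1,408.10 Cr − 1,004.26 Cr| = 403.84 Cr (higher under Individual)

403.84 Cr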